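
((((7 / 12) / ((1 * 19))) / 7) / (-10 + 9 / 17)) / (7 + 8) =-17 / 550620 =-0.00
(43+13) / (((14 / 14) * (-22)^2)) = 14 / 121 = 0.12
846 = 846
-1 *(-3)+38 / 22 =52 / 11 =4.73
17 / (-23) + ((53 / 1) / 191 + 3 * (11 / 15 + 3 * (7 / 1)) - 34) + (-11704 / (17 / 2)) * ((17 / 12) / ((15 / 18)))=-50740504 / 21965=-2310.06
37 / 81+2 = 199 / 81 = 2.46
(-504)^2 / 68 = 63504 / 17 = 3735.53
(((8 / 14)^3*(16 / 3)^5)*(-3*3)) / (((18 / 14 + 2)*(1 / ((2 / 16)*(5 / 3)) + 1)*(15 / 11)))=-738197504 / 2647323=-278.85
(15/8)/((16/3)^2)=135/2048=0.07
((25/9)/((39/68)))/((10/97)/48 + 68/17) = 1319200/1090089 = 1.21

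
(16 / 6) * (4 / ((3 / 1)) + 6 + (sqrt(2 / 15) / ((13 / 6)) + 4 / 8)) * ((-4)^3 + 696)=10112 * sqrt(30) / 195 + 118816 / 9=13485.81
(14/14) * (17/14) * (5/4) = 85/56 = 1.52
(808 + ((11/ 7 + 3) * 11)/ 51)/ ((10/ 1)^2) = 72202/ 8925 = 8.09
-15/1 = -15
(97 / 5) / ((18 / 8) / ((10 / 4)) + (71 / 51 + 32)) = 9894 / 17489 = 0.57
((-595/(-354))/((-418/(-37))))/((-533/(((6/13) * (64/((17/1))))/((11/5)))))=-207200/939856489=-0.00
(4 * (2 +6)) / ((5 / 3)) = 96 / 5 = 19.20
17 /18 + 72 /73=2537 /1314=1.93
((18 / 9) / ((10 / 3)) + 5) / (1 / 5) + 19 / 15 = 439 / 15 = 29.27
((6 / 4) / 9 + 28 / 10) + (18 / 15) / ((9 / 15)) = 149 / 30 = 4.97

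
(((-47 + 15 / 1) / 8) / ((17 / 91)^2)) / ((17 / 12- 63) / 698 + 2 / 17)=-277446624 / 71213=-3896.01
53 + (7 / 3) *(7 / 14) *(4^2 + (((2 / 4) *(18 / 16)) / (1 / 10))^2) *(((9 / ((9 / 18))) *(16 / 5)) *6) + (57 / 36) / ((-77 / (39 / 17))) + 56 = 505736151 / 26180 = 19317.65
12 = 12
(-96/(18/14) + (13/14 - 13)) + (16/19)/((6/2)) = -86.46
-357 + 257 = -100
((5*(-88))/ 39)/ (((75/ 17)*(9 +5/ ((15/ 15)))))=-0.18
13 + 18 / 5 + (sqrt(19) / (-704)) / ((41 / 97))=83 / 5-97 *sqrt(19) / 28864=16.59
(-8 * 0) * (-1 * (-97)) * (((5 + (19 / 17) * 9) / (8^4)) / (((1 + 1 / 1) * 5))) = 0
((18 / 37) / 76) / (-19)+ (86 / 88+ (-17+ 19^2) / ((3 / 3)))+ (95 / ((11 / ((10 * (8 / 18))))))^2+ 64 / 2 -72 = 931200830035 / 523647828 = 1778.30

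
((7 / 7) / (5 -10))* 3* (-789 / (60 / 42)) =16569 / 50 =331.38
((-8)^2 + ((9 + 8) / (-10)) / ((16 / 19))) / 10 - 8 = -2883 / 1600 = -1.80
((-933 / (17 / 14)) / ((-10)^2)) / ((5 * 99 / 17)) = -2177 / 8250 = -0.26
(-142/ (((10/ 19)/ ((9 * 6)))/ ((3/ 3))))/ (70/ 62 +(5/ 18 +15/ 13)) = -528424884/ 92875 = -5689.64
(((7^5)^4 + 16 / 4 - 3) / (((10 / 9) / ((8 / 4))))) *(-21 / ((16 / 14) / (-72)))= 950086514805666107814 / 5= 190017302961133221562.80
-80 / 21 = -3.81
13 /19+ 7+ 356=6910 /19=363.68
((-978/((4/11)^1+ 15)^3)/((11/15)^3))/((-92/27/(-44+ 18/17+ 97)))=10.85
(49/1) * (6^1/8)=147/4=36.75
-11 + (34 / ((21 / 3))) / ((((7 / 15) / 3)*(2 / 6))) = 4051 / 49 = 82.67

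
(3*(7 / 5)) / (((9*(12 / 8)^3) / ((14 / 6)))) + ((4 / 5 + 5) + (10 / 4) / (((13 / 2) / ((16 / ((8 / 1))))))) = 108857 / 15795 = 6.89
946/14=473/7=67.57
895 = 895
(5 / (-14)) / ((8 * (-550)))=1 / 12320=0.00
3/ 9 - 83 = -82.67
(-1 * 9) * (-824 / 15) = 494.40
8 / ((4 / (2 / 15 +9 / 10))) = 2.07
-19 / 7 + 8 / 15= -229 / 105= -2.18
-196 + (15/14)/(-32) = -87823/448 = -196.03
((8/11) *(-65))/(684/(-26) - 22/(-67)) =113230/62227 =1.82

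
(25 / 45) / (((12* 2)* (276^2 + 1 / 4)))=1 / 3290814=0.00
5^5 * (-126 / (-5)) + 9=78759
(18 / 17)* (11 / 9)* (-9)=-11.65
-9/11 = -0.82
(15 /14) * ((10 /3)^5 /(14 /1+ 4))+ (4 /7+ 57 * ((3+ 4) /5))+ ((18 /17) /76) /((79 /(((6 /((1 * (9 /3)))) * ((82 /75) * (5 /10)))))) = 341376877714 /3255331275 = 104.87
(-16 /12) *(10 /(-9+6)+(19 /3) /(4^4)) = 847 /192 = 4.41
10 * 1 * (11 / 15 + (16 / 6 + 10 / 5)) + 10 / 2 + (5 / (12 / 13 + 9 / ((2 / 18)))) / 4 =50281 / 852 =59.02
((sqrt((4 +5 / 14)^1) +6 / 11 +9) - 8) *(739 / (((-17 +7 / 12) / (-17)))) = 2562852 / 2167 +75378 *sqrt(854) / 1379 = 2780.06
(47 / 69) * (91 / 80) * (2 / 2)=0.77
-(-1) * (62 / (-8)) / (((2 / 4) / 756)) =-11718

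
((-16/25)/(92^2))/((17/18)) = -18/224825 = -0.00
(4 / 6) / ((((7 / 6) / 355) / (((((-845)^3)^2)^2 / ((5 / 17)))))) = 639805204923696493081362891334960937500 / 7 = 91400743560528070440194700000000000000.00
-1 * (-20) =20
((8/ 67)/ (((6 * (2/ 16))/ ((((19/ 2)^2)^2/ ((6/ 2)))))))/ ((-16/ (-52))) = 1694173/ 1206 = 1404.79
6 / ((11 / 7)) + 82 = 944 / 11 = 85.82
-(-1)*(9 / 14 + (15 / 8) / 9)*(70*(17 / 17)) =715 / 12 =59.58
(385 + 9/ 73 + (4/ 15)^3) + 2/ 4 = 190025219/ 492750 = 385.64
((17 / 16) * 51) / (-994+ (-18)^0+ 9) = -289 / 5248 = -0.06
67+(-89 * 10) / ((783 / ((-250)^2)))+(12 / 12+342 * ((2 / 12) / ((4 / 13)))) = -221706821 / 3132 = -70787.62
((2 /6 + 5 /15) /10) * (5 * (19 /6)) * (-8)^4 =38912 /9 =4323.56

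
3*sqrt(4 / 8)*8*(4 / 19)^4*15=46080*sqrt(2) / 130321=0.50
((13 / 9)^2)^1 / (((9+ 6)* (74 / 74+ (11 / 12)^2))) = 2704 / 35775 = 0.08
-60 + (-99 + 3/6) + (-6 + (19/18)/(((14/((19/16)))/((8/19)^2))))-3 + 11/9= -166.26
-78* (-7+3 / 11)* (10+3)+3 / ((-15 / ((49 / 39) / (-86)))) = 1258354259 / 184470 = 6821.46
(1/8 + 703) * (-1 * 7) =-39375/8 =-4921.88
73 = 73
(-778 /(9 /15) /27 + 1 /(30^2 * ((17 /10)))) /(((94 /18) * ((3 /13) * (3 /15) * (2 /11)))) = -94564613 /86292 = -1095.87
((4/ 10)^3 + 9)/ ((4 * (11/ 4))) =103/ 125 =0.82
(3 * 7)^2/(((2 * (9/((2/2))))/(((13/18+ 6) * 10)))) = 29645/18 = 1646.94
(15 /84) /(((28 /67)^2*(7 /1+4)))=22445 /241472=0.09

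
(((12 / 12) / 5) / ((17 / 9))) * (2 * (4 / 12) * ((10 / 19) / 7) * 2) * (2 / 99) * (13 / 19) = 208 / 1417647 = 0.00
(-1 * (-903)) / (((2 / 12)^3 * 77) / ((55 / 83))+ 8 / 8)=975240 / 1661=587.14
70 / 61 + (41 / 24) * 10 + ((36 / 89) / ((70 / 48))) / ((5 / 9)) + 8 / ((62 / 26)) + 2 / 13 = 102177656621 / 4594562700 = 22.24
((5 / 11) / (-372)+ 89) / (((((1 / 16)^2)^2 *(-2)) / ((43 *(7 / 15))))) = -897999527936 / 15345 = -58520660.02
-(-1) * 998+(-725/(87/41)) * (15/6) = 863/6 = 143.83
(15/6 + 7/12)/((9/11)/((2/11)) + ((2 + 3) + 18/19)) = 703/2382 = 0.30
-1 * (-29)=29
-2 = -2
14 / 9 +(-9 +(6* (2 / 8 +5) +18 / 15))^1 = 2273 / 90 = 25.26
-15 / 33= -5 / 11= -0.45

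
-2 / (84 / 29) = -29 / 42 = -0.69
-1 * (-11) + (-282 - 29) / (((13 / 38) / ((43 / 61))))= -499451 / 793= -629.82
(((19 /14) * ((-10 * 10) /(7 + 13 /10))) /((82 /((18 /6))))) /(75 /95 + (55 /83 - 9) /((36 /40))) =97470 /1380757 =0.07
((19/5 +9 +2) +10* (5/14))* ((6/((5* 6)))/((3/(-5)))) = -643/105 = -6.12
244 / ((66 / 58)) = 214.42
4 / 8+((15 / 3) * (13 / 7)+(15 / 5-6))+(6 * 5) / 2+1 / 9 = 2759 / 126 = 21.90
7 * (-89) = -623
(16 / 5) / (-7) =-16 / 35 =-0.46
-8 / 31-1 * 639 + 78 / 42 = -138316 / 217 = -637.40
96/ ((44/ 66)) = 144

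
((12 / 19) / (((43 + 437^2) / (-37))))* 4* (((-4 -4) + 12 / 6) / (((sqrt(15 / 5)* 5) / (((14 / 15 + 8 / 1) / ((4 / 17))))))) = 9916* sqrt(3) / 1334275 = 0.01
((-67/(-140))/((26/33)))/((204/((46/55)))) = 1541/618800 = 0.00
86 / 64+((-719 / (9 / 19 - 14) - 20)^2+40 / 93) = 216428417087 / 196561824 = 1101.07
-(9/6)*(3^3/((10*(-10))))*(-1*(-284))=5751/50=115.02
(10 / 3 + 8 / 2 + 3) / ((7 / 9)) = 93 / 7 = 13.29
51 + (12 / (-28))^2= 2508 / 49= 51.18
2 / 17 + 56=954 / 17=56.12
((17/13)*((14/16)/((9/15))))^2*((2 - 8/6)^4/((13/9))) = 354025/711828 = 0.50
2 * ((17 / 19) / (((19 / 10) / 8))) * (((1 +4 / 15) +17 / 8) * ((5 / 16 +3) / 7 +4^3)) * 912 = 199848396 / 133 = 1502619.52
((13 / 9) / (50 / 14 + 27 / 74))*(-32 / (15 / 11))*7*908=-15066059008 / 275265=-54732.93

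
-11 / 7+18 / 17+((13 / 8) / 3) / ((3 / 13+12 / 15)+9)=-853973 / 1862112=-0.46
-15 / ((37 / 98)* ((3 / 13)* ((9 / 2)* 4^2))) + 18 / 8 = -47 / 333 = -0.14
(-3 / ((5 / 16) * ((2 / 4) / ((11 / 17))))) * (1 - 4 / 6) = -352 / 85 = -4.14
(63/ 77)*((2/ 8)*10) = 45/ 22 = 2.05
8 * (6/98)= 24/49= 0.49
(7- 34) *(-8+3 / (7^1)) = 1431 / 7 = 204.43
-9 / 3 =-3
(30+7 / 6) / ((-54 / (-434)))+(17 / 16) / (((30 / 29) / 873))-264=11445383 / 12960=883.13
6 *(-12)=-72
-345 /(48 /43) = -4945 /16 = -309.06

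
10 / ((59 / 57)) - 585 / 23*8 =-193.82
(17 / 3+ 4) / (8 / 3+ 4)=29 / 20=1.45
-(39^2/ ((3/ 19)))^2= -92794689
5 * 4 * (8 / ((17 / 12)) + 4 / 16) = 2005 / 17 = 117.94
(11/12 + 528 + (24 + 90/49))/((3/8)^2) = 5219120/1323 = 3944.91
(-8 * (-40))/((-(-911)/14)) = 4480/911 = 4.92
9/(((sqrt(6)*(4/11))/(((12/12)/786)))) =11*sqrt(6)/2096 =0.01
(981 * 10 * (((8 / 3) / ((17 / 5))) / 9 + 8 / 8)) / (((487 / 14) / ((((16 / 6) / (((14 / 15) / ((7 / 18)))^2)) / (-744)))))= -47592125 / 249462828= -0.19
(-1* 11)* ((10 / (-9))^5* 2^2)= 4400000 / 59049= 74.51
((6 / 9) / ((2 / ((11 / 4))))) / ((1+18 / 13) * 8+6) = 143 / 3912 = 0.04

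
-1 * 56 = -56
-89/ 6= -14.83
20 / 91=0.22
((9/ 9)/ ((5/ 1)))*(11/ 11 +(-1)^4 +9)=11/ 5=2.20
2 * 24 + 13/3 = 52.33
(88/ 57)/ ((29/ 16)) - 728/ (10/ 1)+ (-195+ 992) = 5992553/ 8265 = 725.05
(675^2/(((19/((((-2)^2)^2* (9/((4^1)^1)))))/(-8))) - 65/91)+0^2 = -918540095/133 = -6906316.50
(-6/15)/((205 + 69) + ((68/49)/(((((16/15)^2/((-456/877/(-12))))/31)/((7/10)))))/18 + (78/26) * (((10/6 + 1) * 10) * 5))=-1571584/2648369365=-0.00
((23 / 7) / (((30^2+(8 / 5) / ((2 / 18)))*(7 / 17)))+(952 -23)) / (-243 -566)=-208123967 / 181238652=-1.15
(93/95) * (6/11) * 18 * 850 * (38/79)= 3414960/869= 3929.76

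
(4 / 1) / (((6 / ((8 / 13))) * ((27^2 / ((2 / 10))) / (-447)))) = -2384 / 47385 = -0.05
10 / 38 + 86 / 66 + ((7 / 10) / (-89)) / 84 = 1165237 / 744040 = 1.57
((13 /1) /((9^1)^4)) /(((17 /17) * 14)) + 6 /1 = 551137 /91854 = 6.00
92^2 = 8464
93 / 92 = 1.01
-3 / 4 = -0.75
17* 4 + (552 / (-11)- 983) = -10617 / 11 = -965.18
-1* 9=-9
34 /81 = 0.42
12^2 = 144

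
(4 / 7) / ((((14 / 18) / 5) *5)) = 36 / 49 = 0.73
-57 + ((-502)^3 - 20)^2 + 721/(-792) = 12674989895306687063/792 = 16003775120336726.09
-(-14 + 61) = -47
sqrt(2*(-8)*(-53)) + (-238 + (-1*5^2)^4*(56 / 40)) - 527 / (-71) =4*sqrt(53) + 38811754 / 71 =546673.54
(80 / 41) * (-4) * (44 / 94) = -7040 / 1927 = -3.65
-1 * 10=-10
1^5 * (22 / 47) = 22 / 47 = 0.47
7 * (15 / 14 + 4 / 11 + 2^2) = 837 / 22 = 38.05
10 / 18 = 5 / 9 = 0.56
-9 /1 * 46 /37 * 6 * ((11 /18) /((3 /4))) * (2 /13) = -4048 /481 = -8.42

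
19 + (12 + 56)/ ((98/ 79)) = 3617/ 49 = 73.82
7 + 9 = 16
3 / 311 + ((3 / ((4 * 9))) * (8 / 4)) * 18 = 936 / 311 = 3.01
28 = 28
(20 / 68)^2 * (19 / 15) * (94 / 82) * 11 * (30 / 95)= 5170 / 11849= 0.44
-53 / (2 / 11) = -583 / 2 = -291.50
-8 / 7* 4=-32 / 7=-4.57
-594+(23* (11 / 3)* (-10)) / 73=-605.55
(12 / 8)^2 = 2.25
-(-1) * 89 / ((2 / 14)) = 623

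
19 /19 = 1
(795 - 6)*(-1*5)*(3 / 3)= -3945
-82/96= -41/48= -0.85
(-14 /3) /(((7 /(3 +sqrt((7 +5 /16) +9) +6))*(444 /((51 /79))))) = -51 /5846-17*sqrt(29) /23384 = -0.01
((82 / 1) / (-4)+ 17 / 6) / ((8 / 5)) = -265 / 24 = -11.04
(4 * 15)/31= 60/31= 1.94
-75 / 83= -0.90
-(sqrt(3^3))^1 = -3*sqrt(3) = -5.20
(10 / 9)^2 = 1.23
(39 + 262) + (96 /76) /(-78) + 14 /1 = 314.98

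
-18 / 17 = -1.06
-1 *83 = -83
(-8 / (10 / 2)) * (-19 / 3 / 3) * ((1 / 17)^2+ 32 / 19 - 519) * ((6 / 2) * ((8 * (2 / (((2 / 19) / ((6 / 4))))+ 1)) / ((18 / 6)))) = -595886784 / 1445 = -412378.40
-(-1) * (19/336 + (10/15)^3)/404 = 1067/1221696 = 0.00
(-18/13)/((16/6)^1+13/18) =-324/793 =-0.41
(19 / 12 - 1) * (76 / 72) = 133 / 216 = 0.62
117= 117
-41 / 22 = -1.86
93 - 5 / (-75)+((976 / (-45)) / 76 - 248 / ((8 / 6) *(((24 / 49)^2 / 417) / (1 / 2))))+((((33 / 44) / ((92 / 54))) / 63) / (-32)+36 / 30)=-5693352550811 / 35239680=-161560.85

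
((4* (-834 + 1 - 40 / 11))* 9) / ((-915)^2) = -36812 / 1023275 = -0.04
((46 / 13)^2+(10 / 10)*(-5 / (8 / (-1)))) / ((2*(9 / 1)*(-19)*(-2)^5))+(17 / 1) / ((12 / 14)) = 293477485 / 14796288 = 19.83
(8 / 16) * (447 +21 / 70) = 4473 / 20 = 223.65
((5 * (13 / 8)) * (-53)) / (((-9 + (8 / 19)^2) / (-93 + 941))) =2028098 / 49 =41389.76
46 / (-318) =-23 / 159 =-0.14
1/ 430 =0.00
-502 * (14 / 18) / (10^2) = -1757 / 450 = -3.90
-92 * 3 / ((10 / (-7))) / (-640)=-483 / 1600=-0.30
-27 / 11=-2.45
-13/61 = -0.21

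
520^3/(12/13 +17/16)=29246464000/413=70814682.81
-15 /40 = -3 /8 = -0.38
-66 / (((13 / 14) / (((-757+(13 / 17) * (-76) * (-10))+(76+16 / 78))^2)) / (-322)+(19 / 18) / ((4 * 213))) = -4976066126639483568 / 93386012555219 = -53284.92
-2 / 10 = -1 / 5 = -0.20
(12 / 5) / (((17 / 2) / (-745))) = -210.35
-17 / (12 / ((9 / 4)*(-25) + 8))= 3281 / 48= 68.35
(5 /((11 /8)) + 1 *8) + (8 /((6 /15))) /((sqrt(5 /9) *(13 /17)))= 128 /11 + 204 *sqrt(5) /13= 46.73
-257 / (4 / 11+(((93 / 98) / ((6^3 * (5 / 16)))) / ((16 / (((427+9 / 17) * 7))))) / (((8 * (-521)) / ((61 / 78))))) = -19686458151360 / 27817115303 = -707.71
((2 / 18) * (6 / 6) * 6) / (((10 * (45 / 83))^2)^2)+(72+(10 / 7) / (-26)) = 402706196832211 / 5597353125000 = 71.95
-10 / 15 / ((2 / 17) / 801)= -4539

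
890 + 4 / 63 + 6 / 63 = 56080 / 63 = 890.16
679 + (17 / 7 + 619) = 9103 / 7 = 1300.43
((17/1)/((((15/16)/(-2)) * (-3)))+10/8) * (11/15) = 26411/2700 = 9.78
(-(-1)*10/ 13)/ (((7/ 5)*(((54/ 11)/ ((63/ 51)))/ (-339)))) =-31075/ 663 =-46.87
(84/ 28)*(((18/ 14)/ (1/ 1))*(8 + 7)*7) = 405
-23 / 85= -0.27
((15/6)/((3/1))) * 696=580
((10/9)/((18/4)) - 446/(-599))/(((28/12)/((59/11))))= 2.28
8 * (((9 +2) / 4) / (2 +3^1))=22 / 5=4.40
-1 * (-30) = 30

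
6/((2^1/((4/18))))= 2/3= 0.67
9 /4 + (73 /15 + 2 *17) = 2467 /60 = 41.12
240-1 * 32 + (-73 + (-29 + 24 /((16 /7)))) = 233 /2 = 116.50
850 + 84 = 934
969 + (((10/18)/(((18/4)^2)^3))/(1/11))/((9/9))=4634700481/4782969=969.00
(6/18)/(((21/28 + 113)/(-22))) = -88/1365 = -0.06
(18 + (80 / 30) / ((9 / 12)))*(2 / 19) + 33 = 6031 / 171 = 35.27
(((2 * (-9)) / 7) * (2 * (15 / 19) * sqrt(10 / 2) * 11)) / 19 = -5940 * sqrt(5) / 2527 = -5.26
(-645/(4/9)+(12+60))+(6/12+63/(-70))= -27593/20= -1379.65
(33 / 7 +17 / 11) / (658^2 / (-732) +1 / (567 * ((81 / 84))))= -64302174 / 6075873265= -0.01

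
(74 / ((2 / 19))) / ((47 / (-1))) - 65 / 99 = -72652 / 4653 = -15.61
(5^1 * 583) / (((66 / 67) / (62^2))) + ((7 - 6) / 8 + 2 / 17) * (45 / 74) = 343435111495 / 30192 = 11375036.81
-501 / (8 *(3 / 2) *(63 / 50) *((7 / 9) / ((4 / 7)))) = -8350 / 343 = -24.34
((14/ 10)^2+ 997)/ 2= 499.48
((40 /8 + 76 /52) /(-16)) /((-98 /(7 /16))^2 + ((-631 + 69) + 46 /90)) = -945 /116097956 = -0.00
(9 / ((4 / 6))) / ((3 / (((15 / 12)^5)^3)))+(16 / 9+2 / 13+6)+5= 35384152525049 / 251255586816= 140.83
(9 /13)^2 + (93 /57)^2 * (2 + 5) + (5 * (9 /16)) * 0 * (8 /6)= 1166104 /61009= 19.11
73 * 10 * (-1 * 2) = -1460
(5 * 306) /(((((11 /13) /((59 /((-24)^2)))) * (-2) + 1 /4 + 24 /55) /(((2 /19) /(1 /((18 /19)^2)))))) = -167295585600 /18327405757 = -9.13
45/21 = 15/7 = 2.14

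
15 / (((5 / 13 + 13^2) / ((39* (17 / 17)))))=2535 / 734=3.45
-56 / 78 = -28 / 39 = -0.72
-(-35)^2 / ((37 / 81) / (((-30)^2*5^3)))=-11162812500 / 37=-301697635.14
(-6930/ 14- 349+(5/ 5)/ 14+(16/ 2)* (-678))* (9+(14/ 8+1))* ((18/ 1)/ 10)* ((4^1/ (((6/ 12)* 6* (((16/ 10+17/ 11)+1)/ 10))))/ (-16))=226836335/ 8512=26649.01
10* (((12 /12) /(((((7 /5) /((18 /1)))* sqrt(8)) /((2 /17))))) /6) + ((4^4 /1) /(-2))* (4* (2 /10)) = -512 /5 + 75* sqrt(2) /119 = -101.51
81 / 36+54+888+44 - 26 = 3849 / 4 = 962.25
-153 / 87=-51 / 29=-1.76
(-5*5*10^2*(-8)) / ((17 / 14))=280000 / 17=16470.59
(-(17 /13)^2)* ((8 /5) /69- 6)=595918 /58305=10.22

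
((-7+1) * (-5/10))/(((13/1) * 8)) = 3/104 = 0.03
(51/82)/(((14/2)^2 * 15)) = 17/20090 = 0.00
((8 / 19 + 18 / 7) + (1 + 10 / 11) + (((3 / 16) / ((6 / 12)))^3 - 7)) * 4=-1532339 / 187264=-8.18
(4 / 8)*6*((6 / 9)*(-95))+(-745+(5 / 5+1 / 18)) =-933.94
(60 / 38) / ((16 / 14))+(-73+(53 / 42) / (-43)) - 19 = -6220975 / 68628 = -90.65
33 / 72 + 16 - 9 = 179 / 24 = 7.46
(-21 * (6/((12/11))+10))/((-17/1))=651/34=19.15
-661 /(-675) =661 /675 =0.98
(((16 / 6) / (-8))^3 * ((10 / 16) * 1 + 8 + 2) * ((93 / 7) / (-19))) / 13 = 2635 / 124488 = 0.02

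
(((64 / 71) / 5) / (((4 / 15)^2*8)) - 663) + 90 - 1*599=-166379 / 142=-1171.68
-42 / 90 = -7 / 15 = -0.47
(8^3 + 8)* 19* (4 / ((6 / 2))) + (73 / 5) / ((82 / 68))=8109046 / 615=13185.44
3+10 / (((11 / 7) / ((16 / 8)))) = 173 / 11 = 15.73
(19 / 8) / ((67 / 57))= 1083 / 536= 2.02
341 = 341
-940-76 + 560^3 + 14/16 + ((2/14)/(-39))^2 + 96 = 104707330900271/596232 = 175615080.88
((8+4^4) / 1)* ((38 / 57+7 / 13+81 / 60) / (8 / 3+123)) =131538 / 24505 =5.37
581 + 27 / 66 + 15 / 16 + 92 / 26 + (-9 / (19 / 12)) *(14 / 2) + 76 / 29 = 548.72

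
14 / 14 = 1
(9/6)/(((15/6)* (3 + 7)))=3/50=0.06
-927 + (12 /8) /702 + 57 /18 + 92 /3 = -418001 /468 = -893.16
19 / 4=4.75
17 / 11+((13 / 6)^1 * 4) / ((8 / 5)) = 919 / 132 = 6.96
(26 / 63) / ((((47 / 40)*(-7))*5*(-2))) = 104 / 20727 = 0.01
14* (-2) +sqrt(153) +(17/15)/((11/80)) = -652/33 +3* sqrt(17) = -7.39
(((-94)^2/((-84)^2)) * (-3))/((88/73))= -3.12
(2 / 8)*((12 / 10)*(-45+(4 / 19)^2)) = -48687 / 3610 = -13.49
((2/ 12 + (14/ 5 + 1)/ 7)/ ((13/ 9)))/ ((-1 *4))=-447/ 3640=-0.12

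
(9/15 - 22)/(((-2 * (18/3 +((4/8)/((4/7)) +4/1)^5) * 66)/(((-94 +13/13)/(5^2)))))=-27172864/124328609625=-0.00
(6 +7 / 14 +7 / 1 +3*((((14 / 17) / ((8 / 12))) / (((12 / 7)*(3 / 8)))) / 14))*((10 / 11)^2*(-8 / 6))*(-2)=17200 / 561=30.66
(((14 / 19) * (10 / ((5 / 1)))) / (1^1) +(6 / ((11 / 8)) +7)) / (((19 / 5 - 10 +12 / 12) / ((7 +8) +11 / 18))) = -3769615 / 97812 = -38.54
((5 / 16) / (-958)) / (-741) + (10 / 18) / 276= 4733555 / 2351115936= 0.00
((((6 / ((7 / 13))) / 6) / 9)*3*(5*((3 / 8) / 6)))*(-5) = -325 / 336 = -0.97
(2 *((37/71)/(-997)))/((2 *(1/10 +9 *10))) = -0.00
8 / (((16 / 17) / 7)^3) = 1685159 / 512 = 3291.33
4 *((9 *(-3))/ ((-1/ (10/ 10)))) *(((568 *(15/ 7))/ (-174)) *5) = -766800/ 203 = -3777.34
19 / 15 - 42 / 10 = -44 / 15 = -2.93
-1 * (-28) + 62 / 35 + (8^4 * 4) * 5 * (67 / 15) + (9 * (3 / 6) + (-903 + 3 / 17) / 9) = 1306060549 / 3570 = 365843.29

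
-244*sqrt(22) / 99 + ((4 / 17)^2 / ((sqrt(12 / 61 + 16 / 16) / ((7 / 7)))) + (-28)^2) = -244*sqrt(22) / 99 + 16*sqrt(4453) / 21097 + 784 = 772.49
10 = 10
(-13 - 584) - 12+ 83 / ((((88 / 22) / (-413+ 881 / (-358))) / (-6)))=36598971 / 716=51115.88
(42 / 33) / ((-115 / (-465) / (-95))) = -488.89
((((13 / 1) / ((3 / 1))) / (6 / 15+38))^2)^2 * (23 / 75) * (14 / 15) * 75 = 574790125 / 165112971264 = 0.00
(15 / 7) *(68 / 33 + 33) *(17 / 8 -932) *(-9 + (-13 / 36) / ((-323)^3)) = 469862190110504425 / 747292768992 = 628752.49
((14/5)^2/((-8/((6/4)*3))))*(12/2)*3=-3969/50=-79.38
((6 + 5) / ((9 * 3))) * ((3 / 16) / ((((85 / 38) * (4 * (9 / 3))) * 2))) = 0.00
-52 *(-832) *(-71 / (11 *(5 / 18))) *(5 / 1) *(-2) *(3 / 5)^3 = 2985735168 / 1375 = 2171443.76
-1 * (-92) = 92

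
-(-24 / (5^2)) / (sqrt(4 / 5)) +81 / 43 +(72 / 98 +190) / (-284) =12*sqrt(5) / 25 +362659 / 299194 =2.29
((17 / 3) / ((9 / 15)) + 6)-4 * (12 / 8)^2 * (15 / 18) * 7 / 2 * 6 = -2557 / 18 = -142.06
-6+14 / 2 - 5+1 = -3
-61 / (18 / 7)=-427 / 18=-23.72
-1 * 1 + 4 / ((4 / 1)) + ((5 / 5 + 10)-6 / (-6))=12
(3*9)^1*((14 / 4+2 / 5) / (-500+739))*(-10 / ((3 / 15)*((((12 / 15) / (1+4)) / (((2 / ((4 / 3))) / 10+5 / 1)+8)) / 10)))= -34617375 / 1912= -18105.32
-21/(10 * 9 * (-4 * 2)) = 7/240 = 0.03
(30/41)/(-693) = -10/9471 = -0.00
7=7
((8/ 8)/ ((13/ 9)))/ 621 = 1/ 897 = 0.00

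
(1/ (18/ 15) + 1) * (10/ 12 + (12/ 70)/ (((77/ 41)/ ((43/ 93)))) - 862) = -431655859/ 273420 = -1578.73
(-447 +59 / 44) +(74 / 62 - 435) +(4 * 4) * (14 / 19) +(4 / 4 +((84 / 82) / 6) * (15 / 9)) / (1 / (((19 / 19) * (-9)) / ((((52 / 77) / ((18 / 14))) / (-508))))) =142463638063 / 13813228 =10313.57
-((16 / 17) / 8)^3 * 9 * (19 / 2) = -684 / 4913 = -0.14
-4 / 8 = -1 / 2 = -0.50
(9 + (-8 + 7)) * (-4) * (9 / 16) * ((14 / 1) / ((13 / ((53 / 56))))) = -18.35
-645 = -645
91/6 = 15.17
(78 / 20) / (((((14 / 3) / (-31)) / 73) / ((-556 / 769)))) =36803169 / 26915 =1367.39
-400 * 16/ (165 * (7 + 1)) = -160/ 33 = -4.85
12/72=1/6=0.17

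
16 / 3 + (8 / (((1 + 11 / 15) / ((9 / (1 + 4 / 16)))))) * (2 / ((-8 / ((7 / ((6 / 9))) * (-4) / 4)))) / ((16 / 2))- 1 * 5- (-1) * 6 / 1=2689 / 156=17.24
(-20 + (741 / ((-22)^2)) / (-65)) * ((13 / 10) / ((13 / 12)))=-145371 / 6050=-24.03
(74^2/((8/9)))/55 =12321/110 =112.01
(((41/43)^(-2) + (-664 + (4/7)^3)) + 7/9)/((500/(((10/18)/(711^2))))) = -10870088/7471348099425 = -0.00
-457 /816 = -0.56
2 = 2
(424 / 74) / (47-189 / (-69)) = 1219 / 10582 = 0.12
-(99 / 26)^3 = -970299 / 17576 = -55.21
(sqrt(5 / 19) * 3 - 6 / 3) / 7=-2 / 7 + 3 * sqrt(95) / 133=-0.07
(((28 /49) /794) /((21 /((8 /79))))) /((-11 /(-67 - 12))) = 16 /641949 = 0.00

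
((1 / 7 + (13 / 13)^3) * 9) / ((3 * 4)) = 6 / 7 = 0.86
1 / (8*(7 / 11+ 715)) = 11 / 62976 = 0.00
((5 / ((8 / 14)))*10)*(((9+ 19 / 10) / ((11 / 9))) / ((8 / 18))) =309015 / 176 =1755.77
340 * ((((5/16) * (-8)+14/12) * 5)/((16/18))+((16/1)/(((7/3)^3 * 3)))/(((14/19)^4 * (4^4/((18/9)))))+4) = -31260821875/26353376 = -1186.22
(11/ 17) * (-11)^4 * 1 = 161051/ 17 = 9473.59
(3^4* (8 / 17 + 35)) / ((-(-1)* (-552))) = -16281 / 3128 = -5.20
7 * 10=70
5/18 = 0.28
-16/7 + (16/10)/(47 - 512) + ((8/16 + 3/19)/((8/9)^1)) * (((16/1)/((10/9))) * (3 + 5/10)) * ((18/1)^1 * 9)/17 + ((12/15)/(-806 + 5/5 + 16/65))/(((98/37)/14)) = 11425476414773/32350501050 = 353.18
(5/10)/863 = 0.00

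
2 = 2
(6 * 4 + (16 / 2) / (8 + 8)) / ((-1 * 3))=-49 / 6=-8.17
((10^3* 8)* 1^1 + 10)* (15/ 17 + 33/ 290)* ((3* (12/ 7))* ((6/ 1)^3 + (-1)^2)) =8904708.88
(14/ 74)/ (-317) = -7/ 11729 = -0.00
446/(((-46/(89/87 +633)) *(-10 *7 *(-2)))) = -87862/2001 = -43.91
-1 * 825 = -825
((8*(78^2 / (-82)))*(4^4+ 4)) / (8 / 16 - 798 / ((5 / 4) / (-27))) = -63273600 / 7067293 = -8.95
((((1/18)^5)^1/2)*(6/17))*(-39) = -13/3569184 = -0.00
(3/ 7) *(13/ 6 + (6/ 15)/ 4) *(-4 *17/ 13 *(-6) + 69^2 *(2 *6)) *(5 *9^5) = 1491944788584/ 91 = 16394997676.75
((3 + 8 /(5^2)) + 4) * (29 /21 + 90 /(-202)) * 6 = 726144 /17675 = 41.08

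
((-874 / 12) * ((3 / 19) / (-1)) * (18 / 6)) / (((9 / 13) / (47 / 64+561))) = 10749349 / 384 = 27993.10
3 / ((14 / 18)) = 27 / 7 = 3.86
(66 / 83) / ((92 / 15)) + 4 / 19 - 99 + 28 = -5125805 / 72542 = -70.66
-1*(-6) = 6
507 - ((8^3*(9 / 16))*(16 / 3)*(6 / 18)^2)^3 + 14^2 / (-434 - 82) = -5770774118 / 1161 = -4970520.34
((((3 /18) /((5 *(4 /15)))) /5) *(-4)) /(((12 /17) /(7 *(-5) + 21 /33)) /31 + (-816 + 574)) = 33201 /80346640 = 0.00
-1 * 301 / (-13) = 301 / 13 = 23.15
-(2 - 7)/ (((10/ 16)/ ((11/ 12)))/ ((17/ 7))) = 17.81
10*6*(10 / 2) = 300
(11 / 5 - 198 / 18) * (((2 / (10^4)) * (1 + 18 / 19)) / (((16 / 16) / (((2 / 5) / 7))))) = -407 / 2078125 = -0.00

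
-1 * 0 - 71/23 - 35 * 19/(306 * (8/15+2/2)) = -10567/2346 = -4.50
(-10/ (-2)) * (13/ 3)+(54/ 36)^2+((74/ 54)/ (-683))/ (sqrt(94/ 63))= 287/ 12 - 37 * sqrt(658)/ 577818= 23.92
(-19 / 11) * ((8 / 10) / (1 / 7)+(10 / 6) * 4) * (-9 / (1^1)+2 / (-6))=97888 / 495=197.75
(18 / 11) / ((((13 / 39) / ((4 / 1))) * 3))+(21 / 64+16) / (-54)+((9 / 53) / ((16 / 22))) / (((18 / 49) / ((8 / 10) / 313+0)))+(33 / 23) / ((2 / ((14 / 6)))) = 574293551903 / 72524453760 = 7.92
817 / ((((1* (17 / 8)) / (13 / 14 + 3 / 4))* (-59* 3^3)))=-76798 / 189567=-0.41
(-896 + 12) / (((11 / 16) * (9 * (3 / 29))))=-410176 / 297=-1381.06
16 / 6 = 8 / 3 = 2.67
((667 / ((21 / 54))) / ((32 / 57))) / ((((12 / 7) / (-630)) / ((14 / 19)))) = -13236615 / 16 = -827288.44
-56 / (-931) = 8 / 133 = 0.06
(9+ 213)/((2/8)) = 888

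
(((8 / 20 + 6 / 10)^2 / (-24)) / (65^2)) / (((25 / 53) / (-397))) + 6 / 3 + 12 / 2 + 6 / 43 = 888154763 / 109005000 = 8.15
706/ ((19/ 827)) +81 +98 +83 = 588840/ 19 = 30991.58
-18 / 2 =-9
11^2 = 121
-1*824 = -824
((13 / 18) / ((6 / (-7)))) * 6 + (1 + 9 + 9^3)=13211 / 18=733.94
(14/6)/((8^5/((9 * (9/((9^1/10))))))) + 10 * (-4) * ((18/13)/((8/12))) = -17693355/212992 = -83.07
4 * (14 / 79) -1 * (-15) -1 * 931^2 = -68472878 / 79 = -866745.29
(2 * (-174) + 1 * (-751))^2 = 1207801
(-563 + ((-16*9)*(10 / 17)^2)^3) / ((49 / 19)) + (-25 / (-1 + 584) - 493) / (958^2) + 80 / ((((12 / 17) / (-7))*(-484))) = -251565948243435881366725 / 5220873009937026519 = -48184.65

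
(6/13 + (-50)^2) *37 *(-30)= -36081660/13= -2775512.31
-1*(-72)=72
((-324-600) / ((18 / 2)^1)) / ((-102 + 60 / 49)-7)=15092 / 15843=0.95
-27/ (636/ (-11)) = 99/ 212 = 0.47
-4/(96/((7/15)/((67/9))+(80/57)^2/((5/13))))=-5642629/26121960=-0.22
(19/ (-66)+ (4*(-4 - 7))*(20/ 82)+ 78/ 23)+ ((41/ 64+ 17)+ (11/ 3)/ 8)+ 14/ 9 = 71854909/ 5974848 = 12.03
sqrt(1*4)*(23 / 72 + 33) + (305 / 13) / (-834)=4333163 / 65052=66.61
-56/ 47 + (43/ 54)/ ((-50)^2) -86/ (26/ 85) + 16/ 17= -281.40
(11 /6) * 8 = 44 /3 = 14.67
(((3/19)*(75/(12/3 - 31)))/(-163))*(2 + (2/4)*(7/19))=0.01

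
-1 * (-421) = 421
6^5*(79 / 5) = 614304 / 5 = 122860.80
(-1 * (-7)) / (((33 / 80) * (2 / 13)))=110.30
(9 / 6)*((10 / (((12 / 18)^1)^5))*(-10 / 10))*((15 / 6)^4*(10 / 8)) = -11390625 / 2048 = -5561.83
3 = 3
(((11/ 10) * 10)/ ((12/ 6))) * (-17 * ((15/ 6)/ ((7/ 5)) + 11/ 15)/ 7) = -98923/ 2940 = -33.65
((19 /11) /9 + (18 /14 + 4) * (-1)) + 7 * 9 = 40129 /693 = 57.91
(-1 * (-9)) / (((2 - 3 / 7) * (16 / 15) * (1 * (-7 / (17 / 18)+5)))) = -16065 / 7216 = -2.23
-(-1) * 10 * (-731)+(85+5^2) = -7200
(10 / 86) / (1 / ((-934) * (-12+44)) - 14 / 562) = -41992640 / 9008371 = -4.66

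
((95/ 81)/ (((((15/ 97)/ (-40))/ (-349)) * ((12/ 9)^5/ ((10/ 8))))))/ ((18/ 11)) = 19192.92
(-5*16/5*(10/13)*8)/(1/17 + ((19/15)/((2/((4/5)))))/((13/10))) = -326400/1487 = -219.50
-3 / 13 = -0.23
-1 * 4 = -4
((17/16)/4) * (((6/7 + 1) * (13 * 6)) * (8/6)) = 2873/56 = 51.30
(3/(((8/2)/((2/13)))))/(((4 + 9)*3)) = 0.00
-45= -45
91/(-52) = -7/4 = -1.75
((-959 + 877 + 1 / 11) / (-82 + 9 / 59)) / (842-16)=901 / 743666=0.00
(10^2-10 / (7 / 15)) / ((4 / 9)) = 2475 / 14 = 176.79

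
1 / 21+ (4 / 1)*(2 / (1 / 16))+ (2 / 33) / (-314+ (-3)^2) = 128.05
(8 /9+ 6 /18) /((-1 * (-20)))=11 /180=0.06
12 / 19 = 0.63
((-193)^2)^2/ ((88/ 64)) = 11099904008/ 11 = 1009082182.55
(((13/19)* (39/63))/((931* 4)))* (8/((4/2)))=169/371469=0.00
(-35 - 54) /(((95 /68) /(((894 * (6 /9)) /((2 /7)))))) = -12624472 /95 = -132889.18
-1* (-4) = 4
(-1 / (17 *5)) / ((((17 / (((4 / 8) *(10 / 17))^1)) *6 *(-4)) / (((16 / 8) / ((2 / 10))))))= 5 / 58956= 0.00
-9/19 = -0.47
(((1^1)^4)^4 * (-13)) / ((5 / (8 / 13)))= -8 / 5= -1.60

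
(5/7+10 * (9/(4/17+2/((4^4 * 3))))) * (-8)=-32963240/10871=-3032.22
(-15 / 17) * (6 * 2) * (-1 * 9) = 1620 / 17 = 95.29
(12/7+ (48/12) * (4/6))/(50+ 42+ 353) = 92/9345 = 0.01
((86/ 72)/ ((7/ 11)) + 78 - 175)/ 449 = -23971/ 113148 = -0.21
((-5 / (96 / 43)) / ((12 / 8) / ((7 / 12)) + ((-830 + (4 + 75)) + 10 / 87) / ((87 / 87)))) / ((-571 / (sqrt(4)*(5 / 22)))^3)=-5455625 / 3613576940578004576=-0.00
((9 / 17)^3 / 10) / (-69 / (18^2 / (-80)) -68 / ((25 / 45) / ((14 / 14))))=-19683 / 139765024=-0.00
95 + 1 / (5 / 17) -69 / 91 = 44427 / 455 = 97.64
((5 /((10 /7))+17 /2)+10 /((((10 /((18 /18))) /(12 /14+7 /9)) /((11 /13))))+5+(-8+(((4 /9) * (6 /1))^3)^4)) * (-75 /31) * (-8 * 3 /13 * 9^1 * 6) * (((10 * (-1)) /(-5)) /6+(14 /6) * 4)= 301507154.20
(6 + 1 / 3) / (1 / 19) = 361 / 3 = 120.33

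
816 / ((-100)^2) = 51 / 625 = 0.08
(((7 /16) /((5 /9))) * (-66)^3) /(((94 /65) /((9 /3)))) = -88297209 /188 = -469666.01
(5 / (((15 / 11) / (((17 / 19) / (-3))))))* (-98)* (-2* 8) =-293216 / 171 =-1714.71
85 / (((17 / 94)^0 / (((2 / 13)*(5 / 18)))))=425 / 117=3.63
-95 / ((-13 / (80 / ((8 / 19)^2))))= 171475 / 52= 3297.60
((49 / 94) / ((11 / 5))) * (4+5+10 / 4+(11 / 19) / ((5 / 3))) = 110299 / 39292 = 2.81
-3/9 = -1/3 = -0.33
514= 514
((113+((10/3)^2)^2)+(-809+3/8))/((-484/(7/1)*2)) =2595355/627264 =4.14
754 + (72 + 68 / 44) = 9103 / 11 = 827.55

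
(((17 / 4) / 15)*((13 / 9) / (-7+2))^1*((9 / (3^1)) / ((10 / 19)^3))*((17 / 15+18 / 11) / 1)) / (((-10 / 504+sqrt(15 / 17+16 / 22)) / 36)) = -96472940382*sqrt(56287) / 172870328125-13016190369 / 6286193750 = -134.47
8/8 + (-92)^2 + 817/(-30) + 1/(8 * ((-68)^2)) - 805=4235269583/554880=7632.77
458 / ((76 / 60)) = 6870 / 19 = 361.58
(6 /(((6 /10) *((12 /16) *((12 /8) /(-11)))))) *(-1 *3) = 293.33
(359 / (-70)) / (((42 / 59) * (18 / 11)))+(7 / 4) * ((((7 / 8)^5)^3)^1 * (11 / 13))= -50866479049871850563 / 12102720311116431360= -4.20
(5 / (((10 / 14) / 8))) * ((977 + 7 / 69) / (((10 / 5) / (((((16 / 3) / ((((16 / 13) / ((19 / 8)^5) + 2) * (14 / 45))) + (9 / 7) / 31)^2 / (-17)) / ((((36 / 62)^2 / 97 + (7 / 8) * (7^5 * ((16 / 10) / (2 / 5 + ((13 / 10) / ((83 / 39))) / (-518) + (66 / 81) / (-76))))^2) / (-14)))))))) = 2267310856125930817883469275493517413651640 / 5791462783163503215478036419754004543235276381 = 0.00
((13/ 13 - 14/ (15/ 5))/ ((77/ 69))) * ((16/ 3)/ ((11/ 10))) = -3680/ 231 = -15.93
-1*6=-6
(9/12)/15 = 1/20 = 0.05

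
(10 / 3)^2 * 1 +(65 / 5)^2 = 1621 / 9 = 180.11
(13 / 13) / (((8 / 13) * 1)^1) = 13 / 8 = 1.62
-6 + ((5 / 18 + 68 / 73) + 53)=63347 / 1314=48.21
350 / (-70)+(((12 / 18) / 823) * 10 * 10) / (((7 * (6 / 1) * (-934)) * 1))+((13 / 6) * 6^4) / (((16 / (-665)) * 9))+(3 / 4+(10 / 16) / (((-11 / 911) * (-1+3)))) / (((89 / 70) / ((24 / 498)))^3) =-2785530822415394543437655 / 214725806752740299478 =-12972.50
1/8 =0.12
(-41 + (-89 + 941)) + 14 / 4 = 1629 / 2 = 814.50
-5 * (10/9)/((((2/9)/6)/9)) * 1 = -1350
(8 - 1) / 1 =7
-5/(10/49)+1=-47/2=-23.50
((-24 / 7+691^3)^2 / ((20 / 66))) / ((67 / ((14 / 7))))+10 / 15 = 528079793412429587401 / 49245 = 10723521035890538.89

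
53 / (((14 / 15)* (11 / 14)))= 795 / 11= 72.27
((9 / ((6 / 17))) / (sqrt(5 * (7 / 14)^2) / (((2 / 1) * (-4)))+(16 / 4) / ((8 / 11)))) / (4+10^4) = 102 * sqrt(5) / 19355239+8976 / 19355239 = 0.00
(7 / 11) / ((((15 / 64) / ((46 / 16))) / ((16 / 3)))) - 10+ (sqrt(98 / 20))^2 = 36167 / 990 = 36.53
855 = 855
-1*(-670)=670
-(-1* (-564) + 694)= -1258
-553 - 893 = -1446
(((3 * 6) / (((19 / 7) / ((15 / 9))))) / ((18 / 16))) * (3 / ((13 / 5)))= 11.34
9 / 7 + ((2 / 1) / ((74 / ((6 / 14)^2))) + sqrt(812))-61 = -108253 / 1813 + 2 * sqrt(203) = -31.21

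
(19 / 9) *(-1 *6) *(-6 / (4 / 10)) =190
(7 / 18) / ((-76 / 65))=-455 / 1368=-0.33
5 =5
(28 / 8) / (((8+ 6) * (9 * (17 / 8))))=2 / 153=0.01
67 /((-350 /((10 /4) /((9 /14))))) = -67 /90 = -0.74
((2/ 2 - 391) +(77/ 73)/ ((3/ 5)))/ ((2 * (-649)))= 85025/ 284262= 0.30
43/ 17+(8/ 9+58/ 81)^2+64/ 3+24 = 5625767/ 111537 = 50.44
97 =97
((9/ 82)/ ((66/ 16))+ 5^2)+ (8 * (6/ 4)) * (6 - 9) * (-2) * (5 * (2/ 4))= 92467/ 451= 205.03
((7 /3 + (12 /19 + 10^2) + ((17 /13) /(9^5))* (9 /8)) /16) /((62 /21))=2.18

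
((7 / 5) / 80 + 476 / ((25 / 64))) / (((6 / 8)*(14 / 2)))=23211 / 100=232.11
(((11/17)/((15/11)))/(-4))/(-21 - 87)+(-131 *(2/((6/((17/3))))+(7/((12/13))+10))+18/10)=-280804451/110160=-2549.06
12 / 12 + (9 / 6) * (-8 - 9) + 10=-29 / 2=-14.50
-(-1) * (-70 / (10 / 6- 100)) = 42 / 59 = 0.71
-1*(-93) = 93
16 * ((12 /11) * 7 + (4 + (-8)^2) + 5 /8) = 13422 /11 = 1220.18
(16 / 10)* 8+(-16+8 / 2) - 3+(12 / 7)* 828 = 49603 / 35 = 1417.23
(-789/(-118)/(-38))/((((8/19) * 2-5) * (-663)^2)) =263/2731774812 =0.00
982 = 982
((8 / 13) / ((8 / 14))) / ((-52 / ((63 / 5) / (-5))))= 441 / 8450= 0.05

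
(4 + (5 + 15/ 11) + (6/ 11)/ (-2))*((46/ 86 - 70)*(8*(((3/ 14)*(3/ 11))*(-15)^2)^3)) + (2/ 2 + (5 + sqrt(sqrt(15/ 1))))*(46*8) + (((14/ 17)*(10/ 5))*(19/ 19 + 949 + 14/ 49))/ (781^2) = -235897688247774611309/ 18505419520973 + 368*15^(1/ 4) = -12746767.83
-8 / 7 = -1.14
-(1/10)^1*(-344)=172/5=34.40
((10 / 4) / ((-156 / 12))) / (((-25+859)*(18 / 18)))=-5 / 21684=-0.00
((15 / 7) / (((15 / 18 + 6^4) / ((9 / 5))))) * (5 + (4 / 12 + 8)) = 0.04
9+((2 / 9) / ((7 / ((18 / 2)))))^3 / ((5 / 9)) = 15507 / 1715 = 9.04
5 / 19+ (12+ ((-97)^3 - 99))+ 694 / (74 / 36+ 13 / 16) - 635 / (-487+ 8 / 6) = -10432872702512 / 11433079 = -912516.45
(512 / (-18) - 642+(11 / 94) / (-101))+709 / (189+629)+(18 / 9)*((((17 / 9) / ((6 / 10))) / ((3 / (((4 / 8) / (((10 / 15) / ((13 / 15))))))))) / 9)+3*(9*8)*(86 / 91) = -119858882352571 / 257597388594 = -465.30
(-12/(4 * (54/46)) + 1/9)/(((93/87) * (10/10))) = -638/279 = -2.29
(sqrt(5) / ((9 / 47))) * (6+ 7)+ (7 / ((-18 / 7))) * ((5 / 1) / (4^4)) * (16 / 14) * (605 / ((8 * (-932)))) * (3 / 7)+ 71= 222.81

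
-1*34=-34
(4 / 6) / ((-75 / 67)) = -134 / 225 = -0.60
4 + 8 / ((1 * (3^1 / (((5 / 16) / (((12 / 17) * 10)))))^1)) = 593 / 144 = 4.12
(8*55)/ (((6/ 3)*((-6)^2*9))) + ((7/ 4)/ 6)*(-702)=-66119/ 324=-204.07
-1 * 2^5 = -32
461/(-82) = -5.62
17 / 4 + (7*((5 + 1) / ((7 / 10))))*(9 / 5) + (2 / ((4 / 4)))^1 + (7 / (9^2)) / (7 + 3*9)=629303 / 5508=114.25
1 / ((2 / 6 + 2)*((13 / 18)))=54 / 91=0.59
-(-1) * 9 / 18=1 / 2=0.50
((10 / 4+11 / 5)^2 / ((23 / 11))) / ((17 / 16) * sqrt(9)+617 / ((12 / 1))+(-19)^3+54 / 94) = -13704636 / 8825917075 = -0.00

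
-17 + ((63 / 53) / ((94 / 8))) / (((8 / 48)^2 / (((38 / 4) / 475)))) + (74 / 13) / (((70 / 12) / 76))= 324354871 / 5667025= 57.24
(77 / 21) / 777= 11 / 2331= 0.00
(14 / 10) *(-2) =-14 / 5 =-2.80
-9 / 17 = -0.53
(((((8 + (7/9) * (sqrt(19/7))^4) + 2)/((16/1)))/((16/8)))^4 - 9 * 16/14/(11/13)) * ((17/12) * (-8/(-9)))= -37367817344240069/2452949259780096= -15.23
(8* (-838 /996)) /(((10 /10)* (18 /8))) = -6704 /2241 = -2.99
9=9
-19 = -19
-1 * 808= -808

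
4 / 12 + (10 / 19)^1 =49 / 57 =0.86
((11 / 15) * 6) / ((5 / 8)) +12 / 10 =206 / 25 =8.24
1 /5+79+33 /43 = 17193 /215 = 79.97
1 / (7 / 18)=18 / 7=2.57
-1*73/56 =-73/56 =-1.30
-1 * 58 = -58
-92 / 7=-13.14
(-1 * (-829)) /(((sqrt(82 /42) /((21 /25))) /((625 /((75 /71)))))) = 412013 * sqrt(861) /41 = 294868.68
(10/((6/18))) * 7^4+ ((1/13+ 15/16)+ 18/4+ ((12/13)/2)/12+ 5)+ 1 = 14984643/208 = 72041.55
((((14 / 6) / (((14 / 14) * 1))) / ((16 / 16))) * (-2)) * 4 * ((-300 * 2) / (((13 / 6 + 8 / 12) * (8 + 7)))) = 4480 / 17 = 263.53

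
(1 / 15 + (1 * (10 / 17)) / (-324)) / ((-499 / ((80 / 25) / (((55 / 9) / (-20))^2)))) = -114304 / 25661075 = -0.00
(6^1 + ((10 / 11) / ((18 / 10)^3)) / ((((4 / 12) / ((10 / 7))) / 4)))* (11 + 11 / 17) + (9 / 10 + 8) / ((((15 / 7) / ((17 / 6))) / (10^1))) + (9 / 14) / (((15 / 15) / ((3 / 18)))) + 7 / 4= 7085977 / 32130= 220.54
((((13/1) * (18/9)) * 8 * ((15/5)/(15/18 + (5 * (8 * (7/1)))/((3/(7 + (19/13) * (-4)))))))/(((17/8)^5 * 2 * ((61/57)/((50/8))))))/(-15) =-0.03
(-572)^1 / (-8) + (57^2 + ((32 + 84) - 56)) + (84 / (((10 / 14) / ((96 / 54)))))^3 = 61704777287 / 6750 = 9141448.49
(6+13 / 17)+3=166 / 17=9.76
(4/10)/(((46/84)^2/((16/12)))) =1.78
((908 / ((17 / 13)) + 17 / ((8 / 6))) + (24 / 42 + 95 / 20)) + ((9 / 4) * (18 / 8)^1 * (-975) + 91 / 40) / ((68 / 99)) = -246393129 / 38080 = -6470.41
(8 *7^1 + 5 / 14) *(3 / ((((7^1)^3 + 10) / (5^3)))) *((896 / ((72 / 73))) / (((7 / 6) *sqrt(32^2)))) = 1456.82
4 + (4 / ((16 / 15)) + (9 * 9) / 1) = 355 / 4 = 88.75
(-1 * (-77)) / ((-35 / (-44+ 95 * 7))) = -6831 / 5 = -1366.20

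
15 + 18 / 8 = 69 / 4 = 17.25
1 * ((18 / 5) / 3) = 6 / 5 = 1.20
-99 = -99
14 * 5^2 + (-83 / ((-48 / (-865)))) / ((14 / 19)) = -1128905 / 672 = -1679.92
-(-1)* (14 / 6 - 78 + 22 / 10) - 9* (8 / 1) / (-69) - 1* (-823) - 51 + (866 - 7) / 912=73470401 / 104880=700.52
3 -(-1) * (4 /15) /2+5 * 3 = 272 /15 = 18.13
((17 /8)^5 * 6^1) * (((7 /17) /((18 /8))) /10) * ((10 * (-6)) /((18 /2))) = -584647 /18432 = -31.72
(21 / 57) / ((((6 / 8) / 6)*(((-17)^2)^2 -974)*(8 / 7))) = 0.00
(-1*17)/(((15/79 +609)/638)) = -428417/24063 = -17.80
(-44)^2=1936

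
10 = 10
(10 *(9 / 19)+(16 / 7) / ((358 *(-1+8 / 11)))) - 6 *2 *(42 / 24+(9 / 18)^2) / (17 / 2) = 1.89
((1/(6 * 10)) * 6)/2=1/20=0.05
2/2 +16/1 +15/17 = 304/17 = 17.88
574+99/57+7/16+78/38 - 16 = 562.23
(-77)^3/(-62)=456533/62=7363.44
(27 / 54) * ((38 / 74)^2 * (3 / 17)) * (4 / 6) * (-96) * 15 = -519840 / 23273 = -22.34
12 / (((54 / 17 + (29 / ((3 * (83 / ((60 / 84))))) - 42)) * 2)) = -177786 / 1147915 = -0.15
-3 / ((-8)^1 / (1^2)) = 3 / 8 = 0.38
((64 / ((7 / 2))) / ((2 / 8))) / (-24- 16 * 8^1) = -64 / 133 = -0.48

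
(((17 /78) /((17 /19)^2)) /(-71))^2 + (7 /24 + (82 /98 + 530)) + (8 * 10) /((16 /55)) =700219259092559 /868619992968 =806.13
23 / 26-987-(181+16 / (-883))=-26794219 / 22958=-1167.10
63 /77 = 9 /11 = 0.82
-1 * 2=-2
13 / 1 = 13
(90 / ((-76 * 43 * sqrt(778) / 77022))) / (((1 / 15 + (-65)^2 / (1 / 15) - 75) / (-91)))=868725 * sqrt(778) / 221640662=0.11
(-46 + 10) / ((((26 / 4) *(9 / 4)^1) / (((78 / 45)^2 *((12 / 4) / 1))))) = -1664 / 75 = -22.19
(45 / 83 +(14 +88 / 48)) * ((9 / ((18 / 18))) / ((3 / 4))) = 16310 / 83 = 196.51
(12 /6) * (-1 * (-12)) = 24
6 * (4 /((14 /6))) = 72 /7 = 10.29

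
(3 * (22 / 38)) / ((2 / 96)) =1584 / 19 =83.37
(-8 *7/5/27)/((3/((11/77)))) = -8/405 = -0.02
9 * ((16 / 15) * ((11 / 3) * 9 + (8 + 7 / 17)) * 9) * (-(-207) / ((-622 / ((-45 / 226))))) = 141647616 / 597431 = 237.09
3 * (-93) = -279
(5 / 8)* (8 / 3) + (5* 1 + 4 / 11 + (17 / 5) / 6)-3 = 1517 / 330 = 4.60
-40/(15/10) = -80/3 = -26.67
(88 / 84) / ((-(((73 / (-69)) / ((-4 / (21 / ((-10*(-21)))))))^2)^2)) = -425537418240000 / 198787687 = -2140662.86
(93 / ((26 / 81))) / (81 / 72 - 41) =-30132 / 4147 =-7.27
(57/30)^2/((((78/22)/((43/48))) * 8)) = 170753/1497600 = 0.11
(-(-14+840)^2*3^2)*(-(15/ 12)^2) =38378025/ 4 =9594506.25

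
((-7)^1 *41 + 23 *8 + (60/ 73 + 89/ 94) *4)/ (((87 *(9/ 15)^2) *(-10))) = 1645595/ 5372946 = 0.31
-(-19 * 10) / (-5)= -38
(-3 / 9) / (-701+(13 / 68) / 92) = 0.00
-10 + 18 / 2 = -1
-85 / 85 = -1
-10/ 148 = -0.07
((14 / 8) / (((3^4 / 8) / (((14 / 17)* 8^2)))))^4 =24759631762948096 / 3595305184641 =6886.66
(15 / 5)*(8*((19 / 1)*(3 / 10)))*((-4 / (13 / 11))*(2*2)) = -120384 / 65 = -1852.06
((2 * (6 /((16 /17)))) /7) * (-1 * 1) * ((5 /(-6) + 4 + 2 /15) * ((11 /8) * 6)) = -55539 /1120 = -49.59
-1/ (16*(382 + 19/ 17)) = -17/ 104208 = -0.00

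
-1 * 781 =-781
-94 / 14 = -47 / 7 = -6.71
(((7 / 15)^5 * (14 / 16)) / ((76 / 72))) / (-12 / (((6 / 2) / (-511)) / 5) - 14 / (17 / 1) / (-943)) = 269433017 / 150086242575000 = 0.00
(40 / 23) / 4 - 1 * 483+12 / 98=-543713 / 1127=-482.44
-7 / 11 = -0.64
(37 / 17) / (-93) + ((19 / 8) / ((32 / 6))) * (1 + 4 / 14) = 777901 / 1416576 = 0.55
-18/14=-9/7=-1.29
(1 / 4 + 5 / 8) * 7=49 / 8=6.12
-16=-16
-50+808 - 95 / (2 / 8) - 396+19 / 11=-179 / 11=-16.27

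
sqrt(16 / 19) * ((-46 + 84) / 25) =8 * sqrt(19) / 25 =1.39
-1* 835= -835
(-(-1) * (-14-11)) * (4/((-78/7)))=350/39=8.97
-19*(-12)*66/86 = 7524/43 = 174.98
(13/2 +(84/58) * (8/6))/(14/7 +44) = 489/2668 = 0.18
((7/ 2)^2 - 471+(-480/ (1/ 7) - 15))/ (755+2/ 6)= -46005/ 9064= -5.08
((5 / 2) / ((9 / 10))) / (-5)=-5 / 9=-0.56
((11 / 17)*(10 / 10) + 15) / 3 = 266 / 51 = 5.22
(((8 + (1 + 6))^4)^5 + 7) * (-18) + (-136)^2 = -5985462114143371582012880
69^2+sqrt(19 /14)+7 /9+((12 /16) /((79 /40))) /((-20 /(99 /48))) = sqrt(266) /14+108339077 /22752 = 4762.90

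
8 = 8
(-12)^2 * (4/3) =192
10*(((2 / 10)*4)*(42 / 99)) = 112 / 33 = 3.39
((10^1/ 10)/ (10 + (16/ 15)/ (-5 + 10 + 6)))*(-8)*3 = -1980/ 833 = -2.38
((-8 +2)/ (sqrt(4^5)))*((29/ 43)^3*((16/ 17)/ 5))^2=-0.00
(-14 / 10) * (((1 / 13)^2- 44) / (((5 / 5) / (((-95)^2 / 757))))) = 93941225 / 127933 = 734.30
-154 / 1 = -154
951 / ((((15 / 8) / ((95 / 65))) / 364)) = 1349152 / 5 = 269830.40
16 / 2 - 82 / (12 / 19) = -731 / 6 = -121.83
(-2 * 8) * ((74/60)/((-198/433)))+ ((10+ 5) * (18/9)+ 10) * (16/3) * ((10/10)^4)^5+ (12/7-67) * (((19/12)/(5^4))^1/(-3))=1333380539/5197500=256.54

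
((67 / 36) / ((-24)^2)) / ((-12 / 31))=-2077 / 248832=-0.01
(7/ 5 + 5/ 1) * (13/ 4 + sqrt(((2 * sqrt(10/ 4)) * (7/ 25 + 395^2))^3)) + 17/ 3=397/ 15 + 499280896 * 2^(1/ 4) * sqrt(487579) * 5^(3/ 4)/ 625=2218055634.23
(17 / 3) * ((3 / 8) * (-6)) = -51 / 4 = -12.75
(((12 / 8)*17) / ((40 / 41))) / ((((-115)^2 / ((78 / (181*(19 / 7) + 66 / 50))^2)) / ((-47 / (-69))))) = 12207477555 / 361674997851248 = 0.00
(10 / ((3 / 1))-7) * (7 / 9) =-77 / 27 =-2.85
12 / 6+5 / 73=151 / 73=2.07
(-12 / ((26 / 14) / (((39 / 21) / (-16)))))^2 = 9 / 16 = 0.56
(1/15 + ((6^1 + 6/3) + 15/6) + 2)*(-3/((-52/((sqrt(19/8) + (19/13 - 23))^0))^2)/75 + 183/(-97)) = -358756013/15132000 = -23.71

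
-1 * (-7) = 7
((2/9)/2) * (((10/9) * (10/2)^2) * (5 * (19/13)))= 23750/1053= 22.55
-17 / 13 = -1.31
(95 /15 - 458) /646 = -1355 /1938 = -0.70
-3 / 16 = -0.19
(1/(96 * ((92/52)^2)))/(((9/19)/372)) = 99541/38088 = 2.61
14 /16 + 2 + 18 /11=397 /88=4.51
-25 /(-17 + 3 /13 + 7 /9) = 2925 /1871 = 1.56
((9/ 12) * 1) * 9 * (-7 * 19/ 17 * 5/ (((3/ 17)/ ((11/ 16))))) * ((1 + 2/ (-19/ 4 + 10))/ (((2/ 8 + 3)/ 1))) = -90915/ 208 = -437.09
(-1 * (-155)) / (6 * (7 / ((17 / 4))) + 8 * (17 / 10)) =13175 / 1996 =6.60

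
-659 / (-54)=659 / 54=12.20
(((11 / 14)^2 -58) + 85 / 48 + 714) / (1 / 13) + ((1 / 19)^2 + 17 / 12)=2422817267 / 283024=8560.47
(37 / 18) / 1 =37 / 18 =2.06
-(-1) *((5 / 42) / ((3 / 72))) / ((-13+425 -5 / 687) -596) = -13740 / 884891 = -0.02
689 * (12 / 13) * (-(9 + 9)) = -11448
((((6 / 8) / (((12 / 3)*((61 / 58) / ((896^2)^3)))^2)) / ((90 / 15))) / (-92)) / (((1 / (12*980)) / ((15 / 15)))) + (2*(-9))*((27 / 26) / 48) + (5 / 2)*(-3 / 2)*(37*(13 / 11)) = -241714084853418479394507700000000000.00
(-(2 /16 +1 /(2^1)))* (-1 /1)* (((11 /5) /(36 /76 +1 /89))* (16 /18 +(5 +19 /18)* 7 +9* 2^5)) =110917763 /118080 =939.34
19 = 19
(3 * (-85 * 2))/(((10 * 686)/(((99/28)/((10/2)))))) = -5049/96040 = -0.05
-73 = -73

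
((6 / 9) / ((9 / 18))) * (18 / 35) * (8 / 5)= 192 / 175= 1.10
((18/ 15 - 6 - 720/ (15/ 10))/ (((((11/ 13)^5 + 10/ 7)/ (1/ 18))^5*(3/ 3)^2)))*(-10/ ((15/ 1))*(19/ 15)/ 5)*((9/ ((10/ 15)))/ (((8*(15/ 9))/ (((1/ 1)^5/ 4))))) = 227587802507023981807773014036861669/ 464830201037884795929684353090131416720000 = 0.00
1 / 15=0.07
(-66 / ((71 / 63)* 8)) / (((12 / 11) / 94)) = -358281 / 568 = -630.78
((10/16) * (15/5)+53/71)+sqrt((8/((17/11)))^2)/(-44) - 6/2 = -0.50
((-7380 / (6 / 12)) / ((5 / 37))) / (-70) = 54612 / 35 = 1560.34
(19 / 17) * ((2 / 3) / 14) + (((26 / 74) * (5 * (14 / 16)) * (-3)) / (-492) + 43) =746283715 / 17330208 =43.06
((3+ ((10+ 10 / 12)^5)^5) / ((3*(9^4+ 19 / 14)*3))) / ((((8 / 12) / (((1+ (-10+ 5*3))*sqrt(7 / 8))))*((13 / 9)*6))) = 14720818431397592026655429558253452040388963271*sqrt(14) / 45274248104344678544965632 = 1216591358872530601960.20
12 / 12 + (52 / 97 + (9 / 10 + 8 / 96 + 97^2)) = 54775043 / 5820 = 9411.52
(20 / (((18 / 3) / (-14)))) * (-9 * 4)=1680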